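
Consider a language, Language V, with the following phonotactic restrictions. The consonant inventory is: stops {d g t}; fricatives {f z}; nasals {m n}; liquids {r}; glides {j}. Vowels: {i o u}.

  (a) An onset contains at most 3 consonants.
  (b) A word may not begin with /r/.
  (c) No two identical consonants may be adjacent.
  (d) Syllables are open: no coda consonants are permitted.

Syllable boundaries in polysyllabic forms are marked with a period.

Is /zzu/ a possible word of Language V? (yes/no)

no

/zzu/ — violates constraint (c): adjacent identical consonants /zz/ → not permitted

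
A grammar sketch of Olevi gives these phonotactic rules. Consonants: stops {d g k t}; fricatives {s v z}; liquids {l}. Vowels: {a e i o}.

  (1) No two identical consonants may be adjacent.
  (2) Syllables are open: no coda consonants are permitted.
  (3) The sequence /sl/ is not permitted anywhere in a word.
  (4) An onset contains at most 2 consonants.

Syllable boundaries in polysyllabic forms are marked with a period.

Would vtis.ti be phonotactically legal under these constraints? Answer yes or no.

no

vtis.ti — violates constraint 2: syllable 1 coda /s/ has 1 consonant (> 0) → phonotactically illegal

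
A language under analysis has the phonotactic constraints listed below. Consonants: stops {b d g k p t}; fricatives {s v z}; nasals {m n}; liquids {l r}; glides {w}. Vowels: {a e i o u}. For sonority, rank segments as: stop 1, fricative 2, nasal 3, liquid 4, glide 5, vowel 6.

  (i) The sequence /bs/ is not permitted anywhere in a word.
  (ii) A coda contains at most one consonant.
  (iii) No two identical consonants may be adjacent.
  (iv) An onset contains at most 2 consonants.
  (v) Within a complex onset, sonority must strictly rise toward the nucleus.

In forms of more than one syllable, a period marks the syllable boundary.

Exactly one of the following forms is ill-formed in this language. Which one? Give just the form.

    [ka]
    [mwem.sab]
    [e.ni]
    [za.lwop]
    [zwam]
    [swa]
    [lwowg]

[lwowg]

[ka] — σ1 onset /k/, coda /∅/ ok → well-formed
[mwem.sab] — σ1 onset /mw/ (3→5 rises), coda /m/ ok; σ2 onset /s/, coda /b/ ok → well-formed
[e.ni] — σ1 onset /∅/, coda /∅/ ok; σ2 onset /n/, coda /∅/ ok → well-formed
[za.lwop] — σ1 onset /z/, coda /∅/ ok; σ2 onset /lw/ (4→5 rises), coda /p/ ok → well-formed
[zwam] — σ1 onset /zw/ (2→5 rises), coda /m/ ok → well-formed
[swa] — σ1 onset /sw/ (2→5 rises), coda /∅/ ok → well-formed
[lwowg] — violates constraint (ii): syllable 1 coda /wg/ has 2 consonants (> 1) → ill-formed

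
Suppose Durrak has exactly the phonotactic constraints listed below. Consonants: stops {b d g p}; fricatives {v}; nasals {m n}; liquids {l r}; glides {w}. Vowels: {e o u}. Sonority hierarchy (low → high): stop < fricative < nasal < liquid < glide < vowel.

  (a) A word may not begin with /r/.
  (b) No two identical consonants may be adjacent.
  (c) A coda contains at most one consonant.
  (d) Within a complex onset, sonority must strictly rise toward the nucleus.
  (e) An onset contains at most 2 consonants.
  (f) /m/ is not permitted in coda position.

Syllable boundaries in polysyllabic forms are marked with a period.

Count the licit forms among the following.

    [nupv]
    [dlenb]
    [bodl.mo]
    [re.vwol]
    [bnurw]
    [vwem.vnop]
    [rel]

[nupv] — violates constraint (c): syllable 1 coda /pv/ has 2 consonants (> 1) → illicit
[dlenb] — violates constraint (c): syllable 1 coda /nb/ has 2 consonants (> 1) → illicit
[bodl.mo] — violates constraint (c): syllable 1 coda /dl/ has 2 consonants (> 1) → illicit
[re.vwol] — violates constraint (a): word begins with /r/ → illicit
[bnurw] — violates constraint (c): syllable 1 coda /rw/ has 2 consonants (> 1) → illicit
[vwem.vnop] — violates constraint (f): syllable 1 coda contains /m/ → illicit
[rel] — violates constraint (a): word begins with /r/ → illicit
No form is licit → 0.

0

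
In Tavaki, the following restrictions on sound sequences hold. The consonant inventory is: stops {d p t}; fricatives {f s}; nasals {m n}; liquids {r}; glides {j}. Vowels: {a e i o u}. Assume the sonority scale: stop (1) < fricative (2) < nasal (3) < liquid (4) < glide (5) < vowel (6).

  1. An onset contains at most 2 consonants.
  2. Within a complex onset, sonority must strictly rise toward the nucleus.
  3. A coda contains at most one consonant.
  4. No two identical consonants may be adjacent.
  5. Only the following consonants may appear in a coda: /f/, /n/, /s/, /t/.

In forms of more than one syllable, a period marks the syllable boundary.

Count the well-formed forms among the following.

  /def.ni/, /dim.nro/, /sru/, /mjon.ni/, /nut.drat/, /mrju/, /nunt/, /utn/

3

/def.ni/ — σ1 onset /d/, coda /f/ ok; σ2 onset /n/, coda /∅/ ok → well-formed
/dim.nro/ — violates constraint 5: syllable 1 coda contains /m/, which is not a licensed coda consonant → ill-formed
/sru/ — σ1 onset /sr/ (2→4 rises), coda /∅/ ok → well-formed
/mjon.ni/ — violates constraint 4: adjacent identical consonants /nn/ → ill-formed
/nut.drat/ — σ1 onset /n/, coda /t/ ok; σ2 onset /dr/ (1→4 rises), coda /t/ ok → well-formed
/mrju/ — violates constraint 1: syllable 1 onset /mrj/ has 3 consonants (> 2) → ill-formed
/nunt/ — violates constraint 3: syllable 1 coda /nt/ has 2 consonants (> 1) → ill-formed
/utn/ — violates constraint 3: syllable 1 coda /tn/ has 2 consonants (> 1) → ill-formed
Well-formed: /def.ni/, /sru/, /nut.drat/ → 3.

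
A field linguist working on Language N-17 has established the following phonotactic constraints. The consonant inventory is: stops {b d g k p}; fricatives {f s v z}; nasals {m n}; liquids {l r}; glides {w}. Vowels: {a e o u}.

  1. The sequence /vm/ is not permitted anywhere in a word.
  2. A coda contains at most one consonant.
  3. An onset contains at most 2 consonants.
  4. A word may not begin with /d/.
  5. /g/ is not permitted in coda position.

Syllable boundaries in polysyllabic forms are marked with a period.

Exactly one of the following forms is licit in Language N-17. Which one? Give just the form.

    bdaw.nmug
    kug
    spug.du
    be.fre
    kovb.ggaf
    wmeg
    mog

bdaw.nmug — violates constraint 5: syllable 2 coda contains /g/ → illicit
kug — violates constraint 5: syllable 1 coda contains /g/ → illicit
spug.du — violates constraint 5: syllable 1 coda contains /g/ → illicit
be.fre — σ1 onset /b/, coda /∅/ ok; σ2 onset /fr/ (2C), coda /∅/ ok → licit
kovb.ggaf — violates constraint 2: syllable 1 coda /vb/ has 2 consonants (> 1) → illicit
wmeg — violates constraint 5: syllable 1 coda contains /g/ → illicit
mog — violates constraint 5: syllable 1 coda contains /g/ → illicit

be.fre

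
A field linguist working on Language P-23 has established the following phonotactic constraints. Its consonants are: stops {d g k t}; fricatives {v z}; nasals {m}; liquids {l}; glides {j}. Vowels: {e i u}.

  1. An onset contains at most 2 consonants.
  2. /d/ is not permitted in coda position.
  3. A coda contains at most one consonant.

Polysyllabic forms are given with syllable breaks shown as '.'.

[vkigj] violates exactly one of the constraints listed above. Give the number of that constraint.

[vkigj]: syllable 1 coda /gj/ has 2 consonants (> 1).
This is a violation of constraint 3: "A coda contains at most one consonant."
The remaining constraints (1, 2) are satisfied.

3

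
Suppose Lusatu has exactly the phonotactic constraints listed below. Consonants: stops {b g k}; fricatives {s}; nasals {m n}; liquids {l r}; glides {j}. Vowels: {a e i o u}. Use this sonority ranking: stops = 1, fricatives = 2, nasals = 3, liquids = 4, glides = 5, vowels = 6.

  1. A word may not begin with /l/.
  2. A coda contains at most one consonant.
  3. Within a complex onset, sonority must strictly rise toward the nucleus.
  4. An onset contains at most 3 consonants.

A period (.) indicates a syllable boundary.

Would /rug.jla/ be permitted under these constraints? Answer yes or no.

/rug.jla/ — violates constraint 3: syllable 2 onset /jl/: /j/ (glide, 5) → /l/ (liquid, 4) does not rise → not permitted

no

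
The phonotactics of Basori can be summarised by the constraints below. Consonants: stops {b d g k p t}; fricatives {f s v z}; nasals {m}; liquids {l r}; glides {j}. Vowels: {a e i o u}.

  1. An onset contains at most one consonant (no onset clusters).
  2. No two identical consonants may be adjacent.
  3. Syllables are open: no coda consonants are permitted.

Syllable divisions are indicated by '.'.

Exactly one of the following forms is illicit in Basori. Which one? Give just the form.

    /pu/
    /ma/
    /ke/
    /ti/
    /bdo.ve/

/bdo.ve/

/pu/ — σ1 onset /p/, coda /∅/ ok → licit
/ma/ — σ1 onset /m/, coda /∅/ ok → licit
/ke/ — σ1 onset /k/, coda /∅/ ok → licit
/ti/ — σ1 onset /t/, coda /∅/ ok → licit
/bdo.ve/ — violates constraint 1: syllable 1 onset /bd/ has 2 consonants (> 1) → illicit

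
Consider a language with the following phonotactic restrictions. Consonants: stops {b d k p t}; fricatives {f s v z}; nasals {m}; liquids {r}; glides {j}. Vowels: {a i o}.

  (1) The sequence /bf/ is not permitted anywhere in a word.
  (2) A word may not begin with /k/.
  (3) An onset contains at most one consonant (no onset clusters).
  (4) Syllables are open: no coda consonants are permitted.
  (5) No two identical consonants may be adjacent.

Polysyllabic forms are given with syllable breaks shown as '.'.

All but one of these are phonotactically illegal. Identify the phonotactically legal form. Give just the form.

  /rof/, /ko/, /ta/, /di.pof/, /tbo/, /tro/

/ta/

/rof/ — violates constraint 4: syllable 1 coda /f/ has 1 consonant (> 0) → phonotactically illegal
/ko/ — violates constraint 2: word begins with /k/ → phonotactically illegal
/ta/ — σ1 onset /t/, coda /∅/ ok → phonotactically legal
/di.pof/ — violates constraint 4: syllable 2 coda /f/ has 1 consonant (> 0) → phonotactically illegal
/tbo/ — violates constraint 3: syllable 1 onset /tb/ has 2 consonants (> 1) → phonotactically illegal
/tro/ — violates constraint 3: syllable 1 onset /tr/ has 2 consonants (> 1) → phonotactically illegal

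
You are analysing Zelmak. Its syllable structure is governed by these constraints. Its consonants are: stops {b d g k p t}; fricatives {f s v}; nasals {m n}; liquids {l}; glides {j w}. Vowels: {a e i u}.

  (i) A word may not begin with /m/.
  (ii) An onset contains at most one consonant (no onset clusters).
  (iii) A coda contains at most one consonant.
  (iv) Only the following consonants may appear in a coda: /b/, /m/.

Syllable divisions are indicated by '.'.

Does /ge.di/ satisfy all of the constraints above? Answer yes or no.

yes

/ge.di/ — σ1 onset /g/, coda /∅/ ok; σ2 onset /d/, coda /∅/ ok → phonotactically legal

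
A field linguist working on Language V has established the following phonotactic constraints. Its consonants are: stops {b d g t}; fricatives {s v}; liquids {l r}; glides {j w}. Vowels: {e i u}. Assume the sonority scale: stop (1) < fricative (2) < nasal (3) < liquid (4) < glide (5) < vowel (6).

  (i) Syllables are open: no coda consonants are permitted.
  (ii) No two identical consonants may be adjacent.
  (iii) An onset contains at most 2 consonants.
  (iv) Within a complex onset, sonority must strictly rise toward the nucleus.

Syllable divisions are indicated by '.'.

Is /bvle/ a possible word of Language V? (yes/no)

/bvle/ — violates constraint (iii): syllable 1 onset /bvl/ has 3 consonants (> 2) → ill-formed

no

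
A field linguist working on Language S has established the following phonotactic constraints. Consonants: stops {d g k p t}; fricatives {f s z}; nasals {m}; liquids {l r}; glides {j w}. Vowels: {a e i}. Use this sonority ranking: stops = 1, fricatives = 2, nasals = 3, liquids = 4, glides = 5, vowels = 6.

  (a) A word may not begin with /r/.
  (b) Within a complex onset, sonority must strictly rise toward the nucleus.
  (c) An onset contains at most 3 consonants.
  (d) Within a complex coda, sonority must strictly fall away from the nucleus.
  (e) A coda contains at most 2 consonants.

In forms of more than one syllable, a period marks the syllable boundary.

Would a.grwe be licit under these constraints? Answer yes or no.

yes

a.grwe — σ1 onset /∅/, coda /∅/ ok; σ2 onset /grw/ (1→4→5 rises), coda /∅/ ok → licit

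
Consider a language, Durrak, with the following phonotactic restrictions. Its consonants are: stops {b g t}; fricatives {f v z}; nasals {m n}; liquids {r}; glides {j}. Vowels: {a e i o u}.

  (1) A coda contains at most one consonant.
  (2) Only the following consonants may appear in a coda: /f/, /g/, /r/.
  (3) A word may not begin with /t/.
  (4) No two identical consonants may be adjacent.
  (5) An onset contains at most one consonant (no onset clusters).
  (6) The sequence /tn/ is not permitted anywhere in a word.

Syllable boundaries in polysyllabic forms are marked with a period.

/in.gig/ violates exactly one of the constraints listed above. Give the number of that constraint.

/in.gig/: syllable 1 coda contains /n/, which is not a licensed coda consonant.
This is a violation of constraint 2: "Only the following consonants may appear in a coda: /f/, /g/, /r/."
The remaining constraints (1, 3, 4, 5, 6) are satisfied.

2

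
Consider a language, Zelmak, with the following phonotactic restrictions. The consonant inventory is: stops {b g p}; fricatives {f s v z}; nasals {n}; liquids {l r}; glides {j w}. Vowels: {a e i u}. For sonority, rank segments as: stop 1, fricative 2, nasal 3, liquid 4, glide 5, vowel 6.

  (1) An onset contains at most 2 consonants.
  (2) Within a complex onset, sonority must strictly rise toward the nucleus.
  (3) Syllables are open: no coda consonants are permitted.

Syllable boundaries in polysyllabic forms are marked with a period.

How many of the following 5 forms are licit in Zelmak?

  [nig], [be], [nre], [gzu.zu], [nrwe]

[nig] — violates constraint 3: syllable 1 coda /g/ has 1 consonant (> 0) → illicit
[be] — σ1 onset /b/, coda /∅/ ok → licit
[nre] — σ1 onset /nr/ (3→4 rises), coda /∅/ ok → licit
[gzu.zu] — σ1 onset /gz/ (1→2 rises), coda /∅/ ok; σ2 onset /z/, coda /∅/ ok → licit
[nrwe] — violates constraint 1: syllable 1 onset /nrw/ has 3 consonants (> 2) → illicit
Licit: [be], [nre], [gzu.zu] → 3.

3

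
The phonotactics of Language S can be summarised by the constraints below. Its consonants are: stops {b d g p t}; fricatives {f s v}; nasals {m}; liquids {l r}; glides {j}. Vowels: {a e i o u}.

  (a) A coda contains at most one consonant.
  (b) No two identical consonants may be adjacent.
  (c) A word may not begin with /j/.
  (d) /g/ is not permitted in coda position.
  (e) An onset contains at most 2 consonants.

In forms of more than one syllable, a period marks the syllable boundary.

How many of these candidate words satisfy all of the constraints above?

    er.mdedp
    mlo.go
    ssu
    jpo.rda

1

er.mdedp — violates constraint (a): syllable 2 coda /dp/ has 2 consonants (> 1) → phonotactically illegal
mlo.go — σ1 onset /ml/ (2C), coda /∅/ ok; σ2 onset /g/, coda /∅/ ok → phonotactically legal
ssu — violates constraint (b): adjacent identical consonants /ss/ → phonotactically illegal
jpo.rda — violates constraint (c): word begins with /j/ → phonotactically illegal
Phonotactically legal: mlo.go → 1.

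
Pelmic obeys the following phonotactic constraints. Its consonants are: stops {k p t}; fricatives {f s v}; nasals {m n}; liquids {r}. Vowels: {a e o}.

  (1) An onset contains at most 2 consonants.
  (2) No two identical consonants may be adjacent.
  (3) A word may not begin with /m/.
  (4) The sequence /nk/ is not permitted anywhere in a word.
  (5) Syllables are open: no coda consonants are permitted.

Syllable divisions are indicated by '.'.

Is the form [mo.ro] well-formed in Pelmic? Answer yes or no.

no

[mo.ro] — violates constraint 3: word begins with /m/ → ill-formed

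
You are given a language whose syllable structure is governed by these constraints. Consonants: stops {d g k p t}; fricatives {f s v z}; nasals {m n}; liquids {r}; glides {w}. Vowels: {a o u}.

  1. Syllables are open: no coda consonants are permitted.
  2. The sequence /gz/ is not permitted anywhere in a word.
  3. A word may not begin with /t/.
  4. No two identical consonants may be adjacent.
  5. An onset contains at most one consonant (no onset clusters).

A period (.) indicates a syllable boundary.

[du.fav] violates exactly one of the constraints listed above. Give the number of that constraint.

1

[du.fav]: syllable 2 coda /v/ has 1 consonant (> 0).
This is a violation of constraint 1: "Syllables are open: no coda consonants are permitted."
The remaining constraints (2, 3, 4, 5) are satisfied.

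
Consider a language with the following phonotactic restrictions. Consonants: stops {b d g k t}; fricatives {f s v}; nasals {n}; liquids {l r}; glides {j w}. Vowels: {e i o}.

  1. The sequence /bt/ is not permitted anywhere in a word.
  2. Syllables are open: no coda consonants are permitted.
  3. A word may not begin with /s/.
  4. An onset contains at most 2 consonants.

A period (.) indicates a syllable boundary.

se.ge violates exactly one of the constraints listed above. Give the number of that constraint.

se.ge: word begins with /s/.
This is a violation of constraint 3: "A word may not begin with /s/."
The remaining constraints (1, 2, 4) are satisfied.

3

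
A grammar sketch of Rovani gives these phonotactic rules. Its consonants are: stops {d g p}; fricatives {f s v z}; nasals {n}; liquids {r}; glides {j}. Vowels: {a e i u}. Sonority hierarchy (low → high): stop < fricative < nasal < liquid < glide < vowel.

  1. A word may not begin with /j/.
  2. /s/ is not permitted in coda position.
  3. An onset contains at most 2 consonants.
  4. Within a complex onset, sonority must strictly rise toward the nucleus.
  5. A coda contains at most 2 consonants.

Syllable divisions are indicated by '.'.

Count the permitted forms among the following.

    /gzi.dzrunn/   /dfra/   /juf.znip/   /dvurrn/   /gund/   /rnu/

1

/gzi.dzrunn/ — violates constraint 3: syllable 2 onset /dzr/ has 3 consonants (> 2) → not permitted
/dfra/ — violates constraint 3: syllable 1 onset /dfr/ has 3 consonants (> 2) → not permitted
/juf.znip/ — violates constraint 1: word begins with /j/ → not permitted
/dvurrn/ — violates constraint 5: syllable 1 coda /rrn/ has 3 consonants (> 2) → not permitted
/gund/ — σ1 onset /g/, coda /nd/ (2C) ok → permitted
/rnu/ — violates constraint 4: syllable 1 onset /rn/: /r/ (liquid, 4) → /n/ (nasal, 3) does not rise → not permitted
Permitted: /gund/ → 1.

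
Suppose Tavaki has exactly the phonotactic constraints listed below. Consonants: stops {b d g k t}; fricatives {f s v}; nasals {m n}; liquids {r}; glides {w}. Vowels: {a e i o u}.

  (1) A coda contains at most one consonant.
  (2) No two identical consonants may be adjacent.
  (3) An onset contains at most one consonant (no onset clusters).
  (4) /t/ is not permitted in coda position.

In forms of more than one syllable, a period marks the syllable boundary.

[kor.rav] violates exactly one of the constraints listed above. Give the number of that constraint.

[kor.rav]: adjacent identical consonants /rr/.
This is a violation of constraint 2: "No two identical consonants may be adjacent."
The remaining constraints (1, 3, 4) are satisfied.

2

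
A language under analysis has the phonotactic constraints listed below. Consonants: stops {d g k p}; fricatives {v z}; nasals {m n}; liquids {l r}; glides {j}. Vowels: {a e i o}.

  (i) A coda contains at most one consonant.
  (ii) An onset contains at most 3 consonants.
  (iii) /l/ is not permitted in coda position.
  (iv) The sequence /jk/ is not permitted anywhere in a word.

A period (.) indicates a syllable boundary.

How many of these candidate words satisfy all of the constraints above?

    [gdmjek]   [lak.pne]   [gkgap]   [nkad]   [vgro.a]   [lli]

[gdmjek] — violates constraint (ii): syllable 1 onset /gdmj/ has 4 consonants (> 3) → phonotactically illegal
[lak.pne] — σ1 onset /l/, coda /k/ ok; σ2 onset /pn/ (2C), coda /∅/ ok → phonotactically legal
[gkgap] — σ1 onset /gkg/ (3C), coda /p/ ok → phonotactically legal
[nkad] — σ1 onset /nk/ (2C), coda /d/ ok → phonotactically legal
[vgro.a] — σ1 onset /vgr/ (3C), coda /∅/ ok; σ2 onset /∅/, coda /∅/ ok → phonotactically legal
[lli] — σ1 onset /ll/ (2C), coda /∅/ ok → phonotactically legal
Phonotactically legal: [lak.pne], [gkgap], [nkad], [vgro.a], [lli] → 5.

5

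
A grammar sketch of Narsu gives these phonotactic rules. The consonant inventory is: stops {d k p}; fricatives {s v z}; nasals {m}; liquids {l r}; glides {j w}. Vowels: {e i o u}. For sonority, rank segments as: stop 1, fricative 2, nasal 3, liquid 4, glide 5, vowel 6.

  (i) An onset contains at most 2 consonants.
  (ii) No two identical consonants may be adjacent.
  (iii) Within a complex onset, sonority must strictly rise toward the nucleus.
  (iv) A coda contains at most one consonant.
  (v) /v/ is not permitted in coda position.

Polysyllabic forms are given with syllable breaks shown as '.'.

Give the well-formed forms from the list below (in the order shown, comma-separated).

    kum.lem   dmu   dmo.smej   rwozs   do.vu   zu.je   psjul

kum.lem — σ1 onset /k/, coda /m/ ok; σ2 onset /l/, coda /m/ ok → well-formed
dmu — σ1 onset /dm/ (1→3 rises), coda /∅/ ok → well-formed
dmo.smej — σ1 onset /dm/ (1→3 rises), coda /∅/ ok; σ2 onset /sm/ (2→3 rises), coda /j/ ok → well-formed
rwozs — violates constraint (iv): syllable 1 coda /zs/ has 2 consonants (> 1) → ill-formed
do.vu — σ1 onset /d/, coda /∅/ ok; σ2 onset /v/, coda /∅/ ok → well-formed
zu.je — σ1 onset /z/, coda /∅/ ok; σ2 onset /j/, coda /∅/ ok → well-formed
psjul — violates constraint (i): syllable 1 onset /psj/ has 3 consonants (> 2) → ill-formed

kum.lem, dmu, dmo.smej, do.vu, zu.je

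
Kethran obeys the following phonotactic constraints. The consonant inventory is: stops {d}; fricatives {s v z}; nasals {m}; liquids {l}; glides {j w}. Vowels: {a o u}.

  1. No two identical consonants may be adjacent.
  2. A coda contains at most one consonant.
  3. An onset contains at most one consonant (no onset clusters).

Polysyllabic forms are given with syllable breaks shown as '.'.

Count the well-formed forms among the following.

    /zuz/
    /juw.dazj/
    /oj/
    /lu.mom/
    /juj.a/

/zuz/ — σ1 onset /z/, coda /z/ ok → well-formed
/juw.dazj/ — violates constraint 2: syllable 2 coda /zj/ has 2 consonants (> 1) → ill-formed
/oj/ — σ1 onset /∅/, coda /j/ ok → well-formed
/lu.mom/ — σ1 onset /l/, coda /∅/ ok; σ2 onset /m/, coda /m/ ok → well-formed
/juj.a/ — σ1 onset /j/, coda /j/ ok; σ2 onset /∅/, coda /∅/ ok → well-formed
Well-formed: /zuz/, /oj/, /lu.mom/, /juj.a/ → 4.

4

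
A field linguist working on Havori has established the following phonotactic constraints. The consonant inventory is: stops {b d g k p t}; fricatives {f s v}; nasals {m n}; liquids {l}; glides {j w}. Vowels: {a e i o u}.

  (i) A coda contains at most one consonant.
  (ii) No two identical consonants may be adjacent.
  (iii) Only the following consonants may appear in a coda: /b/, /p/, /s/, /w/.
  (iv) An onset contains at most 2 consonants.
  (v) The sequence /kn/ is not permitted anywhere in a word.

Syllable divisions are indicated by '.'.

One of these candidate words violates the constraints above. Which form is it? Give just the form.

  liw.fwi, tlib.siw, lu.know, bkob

lu.know

liw.fwi — σ1 onset /l/, coda /w/ ok; σ2 onset /fw/ (2C), coda /∅/ ok → well-formed
tlib.siw — σ1 onset /tl/ (2C), coda /b/ ok; σ2 onset /s/, coda /w/ ok → well-formed
lu.know — violates constraint (v): contains banned sequence /kn/ → ill-formed
bkob — σ1 onset /bk/ (2C), coda /b/ ok → well-formed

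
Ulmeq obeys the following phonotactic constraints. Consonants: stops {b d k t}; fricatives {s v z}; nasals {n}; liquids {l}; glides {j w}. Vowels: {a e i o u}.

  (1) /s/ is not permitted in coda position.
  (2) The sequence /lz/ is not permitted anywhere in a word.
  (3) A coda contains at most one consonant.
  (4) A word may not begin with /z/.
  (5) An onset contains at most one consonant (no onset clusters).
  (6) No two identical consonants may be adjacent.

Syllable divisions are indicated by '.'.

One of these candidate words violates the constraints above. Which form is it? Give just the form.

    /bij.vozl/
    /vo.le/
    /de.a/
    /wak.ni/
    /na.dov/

/bij.vozl/

/bij.vozl/ — violates constraint 3: syllable 2 coda /zl/ has 2 consonants (> 1) → phonotactically illegal
/vo.le/ — σ1 onset /v/, coda /∅/ ok; σ2 onset /l/, coda /∅/ ok → phonotactically legal
/de.a/ — σ1 onset /d/, coda /∅/ ok; σ2 onset /∅/, coda /∅/ ok → phonotactically legal
/wak.ni/ — σ1 onset /w/, coda /k/ ok; σ2 onset /n/, coda /∅/ ok → phonotactically legal
/na.dov/ — σ1 onset /n/, coda /∅/ ok; σ2 onset /d/, coda /v/ ok → phonotactically legal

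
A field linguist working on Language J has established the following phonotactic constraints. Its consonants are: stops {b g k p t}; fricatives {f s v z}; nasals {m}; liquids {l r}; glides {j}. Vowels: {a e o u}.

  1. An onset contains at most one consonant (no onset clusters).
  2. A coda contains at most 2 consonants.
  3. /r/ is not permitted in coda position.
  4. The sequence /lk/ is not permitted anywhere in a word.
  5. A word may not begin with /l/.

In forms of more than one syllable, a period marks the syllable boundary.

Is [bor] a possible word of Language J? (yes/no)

no

[bor] — violates constraint 3: syllable 1 coda contains /r/ → ill-formed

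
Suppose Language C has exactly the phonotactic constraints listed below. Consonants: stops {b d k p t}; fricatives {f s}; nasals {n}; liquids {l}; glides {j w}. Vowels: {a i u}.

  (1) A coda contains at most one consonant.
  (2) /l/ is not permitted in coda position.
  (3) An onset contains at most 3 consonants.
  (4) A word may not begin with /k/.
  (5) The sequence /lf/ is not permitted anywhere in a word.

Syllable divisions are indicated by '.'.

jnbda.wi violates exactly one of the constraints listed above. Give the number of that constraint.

3

jnbda.wi: syllable 1 onset /jnbd/ has 4 consonants (> 3).
This is a violation of constraint 3: "An onset contains at most 3 consonants."
The remaining constraints (1, 2, 4, 5) are satisfied.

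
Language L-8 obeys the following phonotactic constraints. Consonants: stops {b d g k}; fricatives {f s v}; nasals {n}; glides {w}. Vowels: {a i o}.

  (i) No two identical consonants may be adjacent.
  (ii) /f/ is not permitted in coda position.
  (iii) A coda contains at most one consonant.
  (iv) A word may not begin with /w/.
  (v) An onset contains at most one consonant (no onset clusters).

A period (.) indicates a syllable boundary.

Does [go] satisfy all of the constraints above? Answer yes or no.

[go] — σ1 onset /g/, coda /∅/ ok → well-formed

yes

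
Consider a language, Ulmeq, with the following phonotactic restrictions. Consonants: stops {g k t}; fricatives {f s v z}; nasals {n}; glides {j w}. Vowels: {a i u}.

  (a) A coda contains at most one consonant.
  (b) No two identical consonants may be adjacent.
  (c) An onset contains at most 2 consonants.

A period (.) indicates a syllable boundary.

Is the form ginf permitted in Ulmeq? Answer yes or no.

ginf — violates constraint (a): syllable 1 coda /nf/ has 2 consonants (> 1) → not permitted

no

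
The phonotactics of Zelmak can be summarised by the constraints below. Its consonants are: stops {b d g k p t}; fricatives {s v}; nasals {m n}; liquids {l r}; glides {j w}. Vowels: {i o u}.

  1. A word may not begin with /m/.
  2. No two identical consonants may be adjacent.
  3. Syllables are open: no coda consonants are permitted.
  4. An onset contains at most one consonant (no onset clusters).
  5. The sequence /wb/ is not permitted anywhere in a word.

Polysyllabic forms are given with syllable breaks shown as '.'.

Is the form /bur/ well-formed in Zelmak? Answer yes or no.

/bur/ — violates constraint 3: syllable 1 coda /r/ has 1 consonant (> 0) → ill-formed

no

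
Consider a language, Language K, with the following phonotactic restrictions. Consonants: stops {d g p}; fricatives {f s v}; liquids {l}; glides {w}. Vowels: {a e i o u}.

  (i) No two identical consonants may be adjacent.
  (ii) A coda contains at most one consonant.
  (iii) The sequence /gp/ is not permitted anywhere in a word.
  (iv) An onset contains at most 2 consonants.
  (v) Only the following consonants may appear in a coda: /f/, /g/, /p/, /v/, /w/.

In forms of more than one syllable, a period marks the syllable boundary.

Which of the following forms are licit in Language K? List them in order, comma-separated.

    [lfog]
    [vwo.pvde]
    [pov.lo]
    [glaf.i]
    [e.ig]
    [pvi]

[lfog] — σ1 onset /lf/ (2C), coda /g/ ok → licit
[vwo.pvde] — violates constraint (iv): syllable 2 onset /pvd/ has 3 consonants (> 2) → illicit
[pov.lo] — σ1 onset /p/, coda /v/ ok; σ2 onset /l/, coda /∅/ ok → licit
[glaf.i] — σ1 onset /gl/ (2C), coda /f/ ok; σ2 onset /∅/, coda /∅/ ok → licit
[e.ig] — σ1 onset /∅/, coda /∅/ ok; σ2 onset /∅/, coda /g/ ok → licit
[pvi] — σ1 onset /pv/ (2C), coda /∅/ ok → licit

[lfog], [pov.lo], [glaf.i], [e.ig], [pvi]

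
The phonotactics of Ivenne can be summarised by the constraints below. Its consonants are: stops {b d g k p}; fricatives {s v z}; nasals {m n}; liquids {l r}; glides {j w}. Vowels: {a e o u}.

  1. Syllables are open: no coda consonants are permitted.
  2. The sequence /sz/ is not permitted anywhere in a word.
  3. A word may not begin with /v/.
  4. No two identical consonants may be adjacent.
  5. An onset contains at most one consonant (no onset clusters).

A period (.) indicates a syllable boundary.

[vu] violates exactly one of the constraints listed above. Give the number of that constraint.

[vu]: word begins with /v/.
This is a violation of constraint 3: "A word may not begin with /v/."
The remaining constraints (1, 2, 4, 5) are satisfied.

3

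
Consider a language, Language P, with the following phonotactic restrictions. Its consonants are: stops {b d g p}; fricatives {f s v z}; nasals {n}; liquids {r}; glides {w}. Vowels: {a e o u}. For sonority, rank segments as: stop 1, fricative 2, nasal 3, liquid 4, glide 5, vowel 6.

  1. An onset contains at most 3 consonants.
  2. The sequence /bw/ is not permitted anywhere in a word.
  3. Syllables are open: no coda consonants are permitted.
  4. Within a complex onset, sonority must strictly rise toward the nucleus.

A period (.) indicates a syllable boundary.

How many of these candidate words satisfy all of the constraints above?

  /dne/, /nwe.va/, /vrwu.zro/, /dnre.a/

/dne/ — σ1 onset /dn/ (1→3 rises), coda /∅/ ok → well-formed
/nwe.va/ — σ1 onset /nw/ (3→5 rises), coda /∅/ ok; σ2 onset /v/, coda /∅/ ok → well-formed
/vrwu.zro/ — σ1 onset /vrw/ (2→4→5 rises), coda /∅/ ok; σ2 onset /zr/ (2→4 rises), coda /∅/ ok → well-formed
/dnre.a/ — σ1 onset /dnr/ (1→3→4 rises), coda /∅/ ok; σ2 onset /∅/, coda /∅/ ok → well-formed
Well-formed: /dne/, /nwe.va/, /vrwu.zro/, /dnre.a/ → 4.

4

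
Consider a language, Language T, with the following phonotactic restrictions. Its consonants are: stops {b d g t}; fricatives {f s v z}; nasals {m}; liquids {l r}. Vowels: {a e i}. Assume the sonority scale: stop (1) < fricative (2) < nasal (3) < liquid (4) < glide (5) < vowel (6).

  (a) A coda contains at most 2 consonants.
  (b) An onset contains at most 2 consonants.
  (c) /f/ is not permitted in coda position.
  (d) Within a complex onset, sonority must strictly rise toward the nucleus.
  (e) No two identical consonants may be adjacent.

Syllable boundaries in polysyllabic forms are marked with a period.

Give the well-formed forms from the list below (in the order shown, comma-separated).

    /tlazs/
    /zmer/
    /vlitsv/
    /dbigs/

/tlazs/, /zmer/

/tlazs/ — σ1 onset /tl/ (1→4 rises), coda /zs/ (2C) ok → well-formed
/zmer/ — σ1 onset /zm/ (2→3 rises), coda /r/ ok → well-formed
/vlitsv/ — violates constraint (a): syllable 1 coda /tsv/ has 3 consonants (> 2) → ill-formed
/dbigs/ — violates constraint (d): syllable 1 onset /db/: /d/ (stop, 1) → /b/ (stop, 1) does not rise → ill-formed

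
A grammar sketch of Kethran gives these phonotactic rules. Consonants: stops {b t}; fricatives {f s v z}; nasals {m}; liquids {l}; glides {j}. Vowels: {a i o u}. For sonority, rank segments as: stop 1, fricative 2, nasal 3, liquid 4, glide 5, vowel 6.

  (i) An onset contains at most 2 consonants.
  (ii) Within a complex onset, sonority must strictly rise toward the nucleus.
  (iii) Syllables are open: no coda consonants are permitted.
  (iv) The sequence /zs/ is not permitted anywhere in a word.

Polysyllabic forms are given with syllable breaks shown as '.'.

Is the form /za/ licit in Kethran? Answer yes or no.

/za/ — σ1 onset /z/, coda /∅/ ok → licit

yes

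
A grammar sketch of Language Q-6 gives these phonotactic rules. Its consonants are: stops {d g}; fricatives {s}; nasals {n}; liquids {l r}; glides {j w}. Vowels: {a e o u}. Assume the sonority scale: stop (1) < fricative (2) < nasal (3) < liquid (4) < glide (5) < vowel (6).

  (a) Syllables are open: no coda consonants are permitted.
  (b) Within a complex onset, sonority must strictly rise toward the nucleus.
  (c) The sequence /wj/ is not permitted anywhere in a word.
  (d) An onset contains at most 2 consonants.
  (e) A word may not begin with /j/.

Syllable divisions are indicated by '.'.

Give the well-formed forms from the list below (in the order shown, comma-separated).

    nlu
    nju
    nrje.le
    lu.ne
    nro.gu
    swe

nlu, nju, lu.ne, nro.gu, swe

nlu — σ1 onset /nl/ (3→4 rises), coda /∅/ ok → well-formed
nju — σ1 onset /nj/ (3→5 rises), coda /∅/ ok → well-formed
nrje.le — violates constraint (d): syllable 1 onset /nrj/ has 3 consonants (> 2) → ill-formed
lu.ne — σ1 onset /l/, coda /∅/ ok; σ2 onset /n/, coda /∅/ ok → well-formed
nro.gu — σ1 onset /nr/ (3→4 rises), coda /∅/ ok; σ2 onset /g/, coda /∅/ ok → well-formed
swe — σ1 onset /sw/ (2→5 rises), coda /∅/ ok → well-formed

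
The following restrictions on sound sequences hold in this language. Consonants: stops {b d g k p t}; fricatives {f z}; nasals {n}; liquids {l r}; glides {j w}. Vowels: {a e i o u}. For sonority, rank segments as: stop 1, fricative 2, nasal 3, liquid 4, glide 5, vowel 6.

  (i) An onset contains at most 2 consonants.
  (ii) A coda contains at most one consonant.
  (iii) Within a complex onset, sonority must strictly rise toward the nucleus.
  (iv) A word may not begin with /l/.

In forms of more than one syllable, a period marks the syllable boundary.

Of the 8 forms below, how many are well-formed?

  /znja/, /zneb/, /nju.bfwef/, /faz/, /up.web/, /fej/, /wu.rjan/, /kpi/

5

/znja/ — violates constraint (i): syllable 1 onset /znj/ has 3 consonants (> 2) → ill-formed
/zneb/ — σ1 onset /zn/ (2→3 rises), coda /b/ ok → well-formed
/nju.bfwef/ — violates constraint (i): syllable 2 onset /bfw/ has 3 consonants (> 2) → ill-formed
/faz/ — σ1 onset /f/, coda /z/ ok → well-formed
/up.web/ — σ1 onset /∅/, coda /p/ ok; σ2 onset /w/, coda /b/ ok → well-formed
/fej/ — σ1 onset /f/, coda /j/ ok → well-formed
/wu.rjan/ — σ1 onset /w/, coda /∅/ ok; σ2 onset /rj/ (4→5 rises), coda /n/ ok → well-formed
/kpi/ — violates constraint (iii): syllable 1 onset /kp/: /k/ (stop, 1) → /p/ (stop, 1) does not rise → ill-formed
Well-formed: /zneb/, /faz/, /up.web/, /fej/, /wu.rjan/ → 5.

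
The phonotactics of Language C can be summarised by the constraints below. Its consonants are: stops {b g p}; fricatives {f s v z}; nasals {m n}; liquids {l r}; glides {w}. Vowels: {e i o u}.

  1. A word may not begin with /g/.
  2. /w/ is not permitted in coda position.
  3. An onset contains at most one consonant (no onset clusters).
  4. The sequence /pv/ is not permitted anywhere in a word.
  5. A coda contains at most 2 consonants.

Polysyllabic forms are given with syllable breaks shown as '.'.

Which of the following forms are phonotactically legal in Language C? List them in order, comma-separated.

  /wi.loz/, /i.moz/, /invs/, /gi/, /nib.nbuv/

/wi.loz/, /i.moz/

/wi.loz/ — σ1 onset /w/, coda /∅/ ok; σ2 onset /l/, coda /z/ ok → phonotactically legal
/i.moz/ — σ1 onset /∅/, coda /∅/ ok; σ2 onset /m/, coda /z/ ok → phonotactically legal
/invs/ — violates constraint 5: syllable 1 coda /nvs/ has 3 consonants (> 2) → phonotactically illegal
/gi/ — violates constraint 1: word begins with /g/ → phonotactically illegal
/nib.nbuv/ — violates constraint 3: syllable 2 onset /nb/ has 2 consonants (> 1) → phonotactically illegal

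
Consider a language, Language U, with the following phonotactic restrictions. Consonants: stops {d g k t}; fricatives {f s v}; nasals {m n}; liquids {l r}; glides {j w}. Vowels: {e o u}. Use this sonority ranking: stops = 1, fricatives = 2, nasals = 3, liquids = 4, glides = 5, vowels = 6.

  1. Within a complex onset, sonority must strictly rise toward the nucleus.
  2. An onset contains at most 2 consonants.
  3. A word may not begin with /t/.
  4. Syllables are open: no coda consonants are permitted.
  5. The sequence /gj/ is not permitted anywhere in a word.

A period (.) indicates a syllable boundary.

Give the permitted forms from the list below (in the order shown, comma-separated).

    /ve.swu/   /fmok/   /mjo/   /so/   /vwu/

/ve.swu/, /mjo/, /so/, /vwu/

/ve.swu/ — σ1 onset /v/, coda /∅/ ok; σ2 onset /sw/ (2→5 rises), coda /∅/ ok → permitted
/fmok/ — violates constraint 4: syllable 1 coda /k/ has 1 consonant (> 0) → not permitted
/mjo/ — σ1 onset /mj/ (3→5 rises), coda /∅/ ok → permitted
/so/ — σ1 onset /s/, coda /∅/ ok → permitted
/vwu/ — σ1 onset /vw/ (2→5 rises), coda /∅/ ok → permitted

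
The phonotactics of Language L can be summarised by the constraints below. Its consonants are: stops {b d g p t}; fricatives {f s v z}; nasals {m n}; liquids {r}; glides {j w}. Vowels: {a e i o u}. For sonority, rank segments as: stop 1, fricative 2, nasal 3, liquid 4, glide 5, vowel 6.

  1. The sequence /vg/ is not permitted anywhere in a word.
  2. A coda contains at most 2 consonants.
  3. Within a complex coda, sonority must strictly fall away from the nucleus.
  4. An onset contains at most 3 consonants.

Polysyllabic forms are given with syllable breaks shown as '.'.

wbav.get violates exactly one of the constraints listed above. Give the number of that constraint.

1

wbav.get: contains banned sequence /vg/.
This is a violation of constraint 1: "The sequence /vg/ is not permitted anywhere in a word."
The remaining constraints (2, 3, 4) are satisfied.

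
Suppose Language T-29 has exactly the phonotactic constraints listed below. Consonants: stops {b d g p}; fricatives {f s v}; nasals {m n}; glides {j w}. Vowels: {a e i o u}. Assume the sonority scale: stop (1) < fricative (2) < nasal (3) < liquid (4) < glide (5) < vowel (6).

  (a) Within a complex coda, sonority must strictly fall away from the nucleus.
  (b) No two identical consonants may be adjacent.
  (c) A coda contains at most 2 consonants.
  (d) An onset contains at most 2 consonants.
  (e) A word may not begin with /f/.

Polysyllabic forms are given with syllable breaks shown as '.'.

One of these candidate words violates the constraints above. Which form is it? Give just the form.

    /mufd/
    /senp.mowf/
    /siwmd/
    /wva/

/siwmd/

/mufd/ — σ1 onset /m/, coda /fd/ (2→1 falls) ok → phonotactically legal
/senp.mowf/ — σ1 onset /s/, coda /np/ (3→1 falls) ok; σ2 onset /m/, coda /wf/ (5→2 falls) ok → phonotactically legal
/siwmd/ — violates constraint (c): syllable 1 coda /wmd/ has 3 consonants (> 2) → phonotactically illegal
/wva/ — σ1 onset /wv/ (2C), coda /∅/ ok → phonotactically legal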